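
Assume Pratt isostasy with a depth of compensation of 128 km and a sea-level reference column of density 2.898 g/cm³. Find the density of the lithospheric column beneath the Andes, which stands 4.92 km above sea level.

2.79 g/cm³

Pratt balance: ρ_ref D = ρ (D + h).
ρ = ρ_ref D/(D + h) = 2.898 × 128 km/(128 km + 4.92 km) = 2.79 g/cm³.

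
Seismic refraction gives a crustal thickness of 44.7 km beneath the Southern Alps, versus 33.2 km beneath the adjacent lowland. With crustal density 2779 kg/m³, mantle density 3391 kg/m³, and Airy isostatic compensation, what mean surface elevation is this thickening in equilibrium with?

Excess crust Δ = 44.7 km − 33.2 km = 11.5 km, split between elevation h and root r with h + r = Δ.
Airy balance ρ_c h = (ρ_m − ρ_c) r gives r = h ρ_c/(ρ_m − ρ_c), so h (1 + ρ_c/(ρ_m − ρ_c)) = Δ, i.e. h = Δ (ρ_m − ρ_c)/ρ_m.
h = 11.5 km × 612/3391 = 2.08 km.

2.08 km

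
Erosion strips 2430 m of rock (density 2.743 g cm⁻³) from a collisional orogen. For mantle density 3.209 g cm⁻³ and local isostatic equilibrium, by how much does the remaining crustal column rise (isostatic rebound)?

2080 m

Unloading: uplift u = e ρ_c/ρ_m = 2430 m × 2.743/3.209 = 2080 m.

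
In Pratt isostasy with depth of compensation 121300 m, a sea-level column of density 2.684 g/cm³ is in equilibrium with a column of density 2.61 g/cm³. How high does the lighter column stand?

3440 m

ρ_ref D = ρ (D + h) → h = D (ρ_ref − ρ)/ρ.
h = 121300 m × (2.684 − 2.61)/2.61 = 3440 m.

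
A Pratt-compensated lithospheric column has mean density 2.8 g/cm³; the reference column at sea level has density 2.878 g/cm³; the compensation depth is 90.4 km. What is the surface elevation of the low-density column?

ρ_ref D = ρ (D + h) → h = D (ρ_ref − ρ)/ρ.
h = 90.4 km × (2.878 − 2.8)/2.8 = 2.52 km.

2.52 km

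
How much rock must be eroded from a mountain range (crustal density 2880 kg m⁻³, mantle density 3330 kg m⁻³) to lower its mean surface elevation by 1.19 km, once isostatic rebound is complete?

8.81 km

Net drop Δ = e − u = e − e ρ_c/ρ_m = e (ρ_m − ρ_c)/ρ_m.
e = Δ ρ_m/(ρ_m − ρ_c) = 1.19 km × 3330/450 = 8.81 km.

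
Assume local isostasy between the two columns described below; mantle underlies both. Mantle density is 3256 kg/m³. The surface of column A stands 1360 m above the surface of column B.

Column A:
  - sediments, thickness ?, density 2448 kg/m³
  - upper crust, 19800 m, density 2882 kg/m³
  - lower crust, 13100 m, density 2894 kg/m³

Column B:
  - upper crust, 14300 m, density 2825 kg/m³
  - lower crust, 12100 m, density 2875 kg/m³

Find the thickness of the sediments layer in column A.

3780 m

Take the compensation level at the base of the deeper column (depth z_c below the surface of column A) and equate Σ ρ_i t_i down to z_c; mantle fills any gap and the z_c terms cancel.
Column A: x×2448 + 19800×2882 + 13100×2894 + (z_c − 32900 − x)×3256
Column B: 1360×0 + 14300×2825 + 12100×2875 + (z_c − 1360 − 26400)×3256
The z_c×3256 term appears on both sides and cancels. Collect the known terms of each column as K = Σ(ρt)_known − 3256 × (depth of known layers): K_A = 94975000 − 3256×32900 = −12147400; K_B = 75185000 − 3256×(1360 + 26400) = −15201560.
Balance: K_A − x×(3256 − 2448) = K_B, so x = (K_A − K_B)/(3256 − 2448) = 3054160/808 = 3780 m.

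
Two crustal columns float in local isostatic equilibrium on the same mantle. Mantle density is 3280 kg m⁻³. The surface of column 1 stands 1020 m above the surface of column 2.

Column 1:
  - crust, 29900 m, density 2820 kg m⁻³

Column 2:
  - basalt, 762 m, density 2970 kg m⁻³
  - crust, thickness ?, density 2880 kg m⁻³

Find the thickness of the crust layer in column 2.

Take the compensation level at the base of the deeper column (depth z_c below the surface of column 1) and equate Σ ρ_i t_i down to z_c; mantle fills any gap and the z_c terms cancel.
Column 1: 29900×2820 + (z_c − 29900)×3280
Column 2: 1020×0 + 762×2970 + x×2880 + (z_c − 1020 − 762 − x)×3280
The z_c×3280 term appears on both sides and cancels. Collect the known terms of each column as K = Σ(ρt)_known − 3280 × (depth of known layers): K_1 = 84318000 − 3280×29900 = −13754000; K_2 = 2263140 − 3280×(1020 + 762) = −3581820.
Balance: K_1 = K_2 − x×(3280 − 2880), so x = (K_2 − K_1)/(3280 − 2880) = 10172200/400 = 25400 m.

25400 m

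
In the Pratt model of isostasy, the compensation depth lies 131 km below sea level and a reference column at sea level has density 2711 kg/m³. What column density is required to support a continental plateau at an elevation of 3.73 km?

Pratt balance: ρ_ref D = ρ (D + h).
ρ = ρ_ref D/(D + h) = 2711 × 131 km/(131 km + 3.73 km) = 2640 kg/m³.

2640 kg/m³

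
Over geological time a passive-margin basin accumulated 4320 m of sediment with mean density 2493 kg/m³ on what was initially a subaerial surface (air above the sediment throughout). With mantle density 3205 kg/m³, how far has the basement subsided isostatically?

3360 m

Subaerial load: s = t ρ_sed / ρ_m = 4320 m × 2493/3205 = 3360 m.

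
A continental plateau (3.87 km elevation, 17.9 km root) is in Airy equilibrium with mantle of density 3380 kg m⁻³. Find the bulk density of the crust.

2780 kg m⁻³

ρ_c h = (ρ_m − ρ_c) r → ρ_c (h + r) = ρ_m r → ρ_c = ρ_m r / (h + r).
ρ_c = 3380 × 17.9 km / (3.87 km + 17.9 km) = 2780 kg m⁻³.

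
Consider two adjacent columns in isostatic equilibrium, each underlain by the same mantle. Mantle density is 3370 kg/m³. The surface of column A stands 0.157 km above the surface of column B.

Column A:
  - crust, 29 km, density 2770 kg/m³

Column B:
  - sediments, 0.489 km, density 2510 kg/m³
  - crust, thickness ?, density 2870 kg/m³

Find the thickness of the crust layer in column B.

Take the compensation level at the base of the deeper column (depth z_c below the surface of column A) and equate Σ ρ_i t_i down to z_c; mantle fills any gap and the z_c terms cancel.
Column A: 29×2770 + (z_c − 29)×3370
Column B: 0.157×0 + 0.489×2510 + x×2870 + (z_c − 0.157 − 0.489 − x)×3370
The z_c×3370 term appears on both sides and cancels. Collect the known terms of each column as K = Σ(ρt)_known − 3370 × (depth of known layers): K_A = 80330 − 3370×29 = −17400; K_B = 1227.39 − 3370×(0.157 + 0.489) = −949.63.
Balance: K_A = K_B − x×(3370 − 2870), so x = (K_B − K_A)/(3370 − 2870) = 16450.4/500 = 32.9 km.

32.9 km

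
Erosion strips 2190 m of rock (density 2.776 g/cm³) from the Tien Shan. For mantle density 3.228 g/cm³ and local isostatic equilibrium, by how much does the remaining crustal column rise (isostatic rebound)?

1880 m

Unloading: uplift u = e ρ_c/ρ_m = 2190 m × 2.776/3.228 = 1880 m.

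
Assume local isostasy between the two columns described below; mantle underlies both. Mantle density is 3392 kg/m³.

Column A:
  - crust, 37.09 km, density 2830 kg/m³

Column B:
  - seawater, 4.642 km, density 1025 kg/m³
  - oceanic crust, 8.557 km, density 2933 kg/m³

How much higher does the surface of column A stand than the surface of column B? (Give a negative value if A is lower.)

For any compensation level in the mantle, the mantle terms cancel and isostasy reduces to e = (Σt_A − Σt_B) − (Σ(ρt)_A − Σ(ρt)_B) / ρ_m.
Σt_A = 37.09 km; Σt_B = 13.199 km; Σ(ρt)_A = 104964.7; Σ(ρt)_B = 29855.731 (in km·kg/m³).
e = (37.09 − 13.199) − (104964.7 − 29855.731) / 3392 = 1.75 km.

1.75 km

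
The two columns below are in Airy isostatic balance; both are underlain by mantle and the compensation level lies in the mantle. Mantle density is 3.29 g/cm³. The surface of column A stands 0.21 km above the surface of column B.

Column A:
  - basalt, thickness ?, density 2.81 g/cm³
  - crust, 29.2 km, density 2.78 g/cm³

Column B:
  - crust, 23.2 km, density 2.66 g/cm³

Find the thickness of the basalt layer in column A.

Take the compensation level at the base of the deeper column (depth z_c below the surface of column A) and equate Σ ρ_i t_i down to z_c; mantle fills any gap and the z_c terms cancel.
Column A: x×2.81 + 29.2×2.78 + (z_c − 29.2 − x)×3.29
Column B: 0.21×0 + 23.2×2.66 + (z_c − 0.21 − 23.2)×3.29
The z_c×3.29 term appears on both sides and cancels. Collect the known terms of each column as K = Σ(ρt)_known − 3.29 × (depth of known layers): K_A = 81.176 − 3.29×29.2 = −14.892; K_B = 61.712 − 3.29×(0.21 + 23.2) = −15.3069.
Balance: K_A − x×(3.29 − 2.81) = K_B, so x = (K_A − K_B)/(3.29 − 2.81) = 0.4149/0.48 = 0.864 km.

0.864 km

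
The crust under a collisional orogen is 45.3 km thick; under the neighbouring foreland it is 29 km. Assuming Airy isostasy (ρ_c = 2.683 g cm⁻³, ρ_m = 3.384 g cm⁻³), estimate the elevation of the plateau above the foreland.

3.38 km

Excess crust Δ = 45.3 km − 29 km = 16.3 km, split between elevation h and root r with h + r = Δ.
Airy balance ρ_c h = (ρ_m − ρ_c) r gives r = h ρ_c/(ρ_m − ρ_c), so h (1 + ρ_c/(ρ_m − ρ_c)) = Δ, i.e. h = Δ (ρ_m − ρ_c)/ρ_m.
h = 16.3 km × 0.701/3.384 = 3.38 km.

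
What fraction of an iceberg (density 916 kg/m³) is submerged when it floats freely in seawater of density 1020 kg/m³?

Submerged fraction = ρ_obj/ρ_fluid = 916/1020 = 0.898.

0.898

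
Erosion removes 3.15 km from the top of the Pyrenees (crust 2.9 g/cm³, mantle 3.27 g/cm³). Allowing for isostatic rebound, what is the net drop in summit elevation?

Rebound u = e ρ_c/ρ_m = 3.15 km × 2.9/3.27 = 2.794 km.
Net surface drop = e − u = 3.15 km − 2.794 km = e (ρ_m − ρ_c)/ρ_m = 0.356 km.

0.356 km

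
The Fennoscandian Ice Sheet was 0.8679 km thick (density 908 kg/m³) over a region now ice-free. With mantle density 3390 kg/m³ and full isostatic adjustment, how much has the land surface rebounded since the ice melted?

Removing the load lets mantle flow back in; uplift u satisfies ρ_ice t = ρ_m u.
u = t ρ_ice/ρ_m = 0.8679 km × 908/3390 = 0.232 km.

0.232 km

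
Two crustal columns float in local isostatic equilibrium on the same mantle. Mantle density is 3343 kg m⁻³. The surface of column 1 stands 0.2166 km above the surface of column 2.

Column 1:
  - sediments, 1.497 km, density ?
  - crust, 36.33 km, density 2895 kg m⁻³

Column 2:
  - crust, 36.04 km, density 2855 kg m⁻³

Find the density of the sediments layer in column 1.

Take the compensation level at the base of the deeper column (depth z_c below the surface of column 1) and equate Σ ρ_i t_i down to z_c; mantle fills any gap and the z_c terms cancel.
Column 1: 1.497×ρ + 36.33×2895 + (z_c − 37.827)×3343
Column 2: 0.2166×0 + 36.04×2855 + (z_c − 0.2166 − 36.04)×3343
The z_c×3343 term appears on both sides and cancels. Collect the known terms of each column as K = Σ(ρt)_known − 3343 × (depth of known layers): K_1 = 105175.35 − 3343×37.827 = −21280.311; K_2 = 102894.2 − 3343×(0.2166 + 36.04) = −18311.6138.
Balance: K_1 + 1.497×ρ = K_2, so ρ = (K_2 − K_1)/1.497 = 2968.7/1.497 = 1980 kg m⁻³.

1980 kg m⁻³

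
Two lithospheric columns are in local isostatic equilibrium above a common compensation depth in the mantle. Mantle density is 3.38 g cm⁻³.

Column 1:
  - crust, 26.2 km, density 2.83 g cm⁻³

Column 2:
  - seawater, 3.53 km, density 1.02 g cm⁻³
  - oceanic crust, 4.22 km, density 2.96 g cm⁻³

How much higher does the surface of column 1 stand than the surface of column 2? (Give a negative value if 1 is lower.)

For any compensation level in the mantle, the mantle terms cancel and isostasy reduces to e = (Σt_1 − Σt_2) − (Σ(ρt)_1 − Σ(ρt)_2) / ρ_m.
Σt_1 = 26.2 km; Σt_2 = 7.75 km; Σ(ρt)_1 = 74.146; Σ(ρt)_2 = 16.0918 (in km·g cm⁻³).
e = (26.2 − 7.75) − (74.146 − 16.0918) / 3.38 = 1.27 km.

1.27 km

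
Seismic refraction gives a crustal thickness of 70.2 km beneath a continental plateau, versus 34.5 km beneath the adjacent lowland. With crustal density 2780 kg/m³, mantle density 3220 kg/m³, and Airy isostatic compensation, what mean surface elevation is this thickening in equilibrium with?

4.88 km

Excess crust Δ = 70.2 km − 34.5 km = 35.7 km, split between elevation h and root r with h + r = Δ.
Airy balance ρ_c h = (ρ_m − ρ_c) r gives r = h ρ_c/(ρ_m − ρ_c), so h (1 + ρ_c/(ρ_m − ρ_c)) = Δ, i.e. h = Δ (ρ_m − ρ_c)/ρ_m.
h = 35.7 km × 440/3220 = 4.88 km.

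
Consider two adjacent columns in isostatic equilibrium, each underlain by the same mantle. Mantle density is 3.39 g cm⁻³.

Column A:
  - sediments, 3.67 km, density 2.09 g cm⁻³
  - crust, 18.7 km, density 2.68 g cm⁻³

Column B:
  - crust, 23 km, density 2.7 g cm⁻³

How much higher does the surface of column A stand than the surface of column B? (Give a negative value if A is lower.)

0.642 km

For any compensation level in the mantle, the mantle terms cancel and isostasy reduces to e = (Σt_A − Σt_B) − (Σ(ρt)_A − Σ(ρt)_B) / ρ_m.
Σt_A = 22.37 km; Σt_B = 23 km; Σ(ρt)_A = 57.7863; Σ(ρt)_B = 62.1 (in km·g cm⁻³).
e = (22.37 − 23) − (57.7863 − 62.1) / 3.39 = 0.642 km.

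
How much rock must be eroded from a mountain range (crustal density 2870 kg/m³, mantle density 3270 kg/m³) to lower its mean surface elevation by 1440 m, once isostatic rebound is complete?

11800 m

Net drop Δ = e − u = e − e ρ_c/ρ_m = e (ρ_m − ρ_c)/ρ_m.
e = Δ ρ_m/(ρ_m − ρ_c) = 1440 m × 3270/400 = 11800 m.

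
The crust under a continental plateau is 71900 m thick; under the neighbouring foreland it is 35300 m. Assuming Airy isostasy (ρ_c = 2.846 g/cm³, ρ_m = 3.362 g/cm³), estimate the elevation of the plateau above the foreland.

Excess crust Δ = 71900 m − 35300 m = 36600 m, split between elevation h and root r with h + r = Δ.
Airy balance ρ_c h = (ρ_m − ρ_c) r gives r = h ρ_c/(ρ_m − ρ_c), so h (1 + ρ_c/(ρ_m − ρ_c)) = Δ, i.e. h = Δ (ρ_m − ρ_c)/ρ_m.
h = 36600 m × 0.516/3.362 = 5620 m.

5620 m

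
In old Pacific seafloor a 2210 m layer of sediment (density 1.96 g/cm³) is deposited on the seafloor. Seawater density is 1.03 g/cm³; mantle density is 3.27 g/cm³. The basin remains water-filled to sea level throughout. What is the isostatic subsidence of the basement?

Submarine loading: the sediment displaces seawater, and the subsidence is in turn flooded, so s (ρ_m − ρ_w) = t (ρ_sed − ρ_w).
s = 2210 m × (1.96 − 1.03) / (3.27 − 1.03) = 918 m.

918 m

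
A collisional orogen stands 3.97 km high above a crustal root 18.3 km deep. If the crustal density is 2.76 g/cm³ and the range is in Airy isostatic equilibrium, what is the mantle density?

Airy balance: ρ_c h = (ρ_m − ρ_c) r → ρ_m = ρ_c (1 + h/r).
ρ_m = 2.76 × (1 + 3.97 km/18.3 km) = 3.36 g/cm³.

3.36 g/cm³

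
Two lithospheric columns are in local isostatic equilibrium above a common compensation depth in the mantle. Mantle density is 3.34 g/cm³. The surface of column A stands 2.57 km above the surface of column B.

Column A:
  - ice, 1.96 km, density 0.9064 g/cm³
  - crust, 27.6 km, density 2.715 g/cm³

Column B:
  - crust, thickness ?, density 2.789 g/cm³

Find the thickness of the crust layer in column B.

Take the compensation level at the base of the deeper column (depth z_c below the surface of column A) and equate Σ ρ_i t_i down to z_c; mantle fills any gap and the z_c terms cancel.
Column A: 1.96×0.9064 + 27.6×2.715 + (z_c − 29.56)×3.34
Column B: 2.57×0 + x×2.789 + (z_c − 2.57 − 0 − x)×3.34
The z_c×3.34 term appears on both sides and cancels. Collect the known terms of each column as K = Σ(ρt)_known − 3.34 × (depth of known layers): K_A = 76.710544 − 3.34×29.56 = −22.019856; K_B = 0 − 3.34×(2.57 + 0) = −8.5838.
Balance: K_A = K_B − x×(3.34 − 2.789), so x = (K_B − K_A)/(3.34 − 2.789) = 13.4361/0.551 = 24.4 km.

24.4 km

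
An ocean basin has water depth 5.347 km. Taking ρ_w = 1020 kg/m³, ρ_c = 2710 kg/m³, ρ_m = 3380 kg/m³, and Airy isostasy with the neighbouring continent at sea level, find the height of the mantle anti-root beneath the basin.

13.5 km

By Archimedes' principle applied to the lithosphere: replacing crust with seawater at the top is compensated by replacing crust with mantle at the base: d (ρ_c − ρ_w) = a (ρ_m − ρ_c).
a = d (ρ_c − ρ_w)/(ρ_m − ρ_c) = 5.347 km × 1690/670 = 13.5 km.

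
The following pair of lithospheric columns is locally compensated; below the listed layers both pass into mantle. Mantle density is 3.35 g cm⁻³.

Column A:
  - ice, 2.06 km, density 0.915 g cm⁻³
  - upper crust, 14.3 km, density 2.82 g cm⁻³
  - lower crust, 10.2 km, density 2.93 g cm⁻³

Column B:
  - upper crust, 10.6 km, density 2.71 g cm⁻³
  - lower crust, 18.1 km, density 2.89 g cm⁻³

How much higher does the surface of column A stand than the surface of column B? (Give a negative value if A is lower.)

For any compensation level in the mantle, the mantle terms cancel and isostasy reduces to e = (Σt_A − Σt_B) − (Σ(ρt)_A − Σ(ρt)_B) / ρ_m.
Σt_A = 26.56 km; Σt_B = 28.7 km; Σ(ρt)_A = 72.0969; Σ(ρt)_B = 81.035 (in km·g cm⁻³).
e = (26.56 − 28.7) − (72.0969 − 81.035) / 3.35 = 0.528 km.

0.528 km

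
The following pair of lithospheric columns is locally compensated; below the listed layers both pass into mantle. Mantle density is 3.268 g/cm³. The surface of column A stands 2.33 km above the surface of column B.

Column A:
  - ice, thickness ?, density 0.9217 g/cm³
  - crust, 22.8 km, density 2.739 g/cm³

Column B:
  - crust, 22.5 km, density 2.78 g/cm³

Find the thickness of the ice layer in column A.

2.78 km

Take the compensation level at the base of the deeper column (depth z_c below the surface of column A) and equate Σ ρ_i t_i down to z_c; mantle fills any gap and the z_c terms cancel.
Column A: x×0.9217 + 22.8×2.739 + (z_c − 22.8 − x)×3.268
Column B: 2.33×0 + 22.5×2.78 + (z_c − 2.33 − 22.5)×3.268
The z_c×3.268 term appears on both sides and cancels. Collect the known terms of each column as K = Σ(ρt)_known − 3.268 × (depth of known layers): K_A = 62.4492 − 3.268×22.8 = −12.0612; K_B = 62.55 − 3.268×(2.33 + 22.5) = −18.59444.
Balance: K_A − x×(3.268 − 0.9217) = K_B, so x = (K_A − K_B)/(3.268 − 0.9217) = 6.53324/2.3463 = 2.78 km.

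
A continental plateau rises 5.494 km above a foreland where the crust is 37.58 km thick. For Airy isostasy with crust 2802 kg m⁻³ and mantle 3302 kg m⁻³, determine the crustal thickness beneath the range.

73.9 km

Root depth r = h ρ_c / (ρ_m − ρ_c) = 5.494 km × 2802 / 500 = 30.79 km.
Total thickness = T + h + r = 37.58 km + 5.494 km + 30.79 km = 73.9 km.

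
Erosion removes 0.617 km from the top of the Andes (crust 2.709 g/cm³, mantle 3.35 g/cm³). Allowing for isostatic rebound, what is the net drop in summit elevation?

0.118 km

Rebound u = e ρ_c/ρ_m = 0.617 km × 2.709/3.35 = 0.4989 km.
Net surface drop = e − u = 0.617 km − 0.4989 km = e (ρ_m − ρ_c)/ρ_m = 0.118 km.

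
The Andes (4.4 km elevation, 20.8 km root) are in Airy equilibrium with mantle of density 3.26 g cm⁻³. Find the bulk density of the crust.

ρ_c h = (ρ_m − ρ_c) r → ρ_c (h + r) = ρ_m r → ρ_c = ρ_m r / (h + r).
ρ_c = 3.26 × 20.8 km / (4.4 km + 20.8 km) = 2.69 g cm⁻³.

2.69 g cm⁻³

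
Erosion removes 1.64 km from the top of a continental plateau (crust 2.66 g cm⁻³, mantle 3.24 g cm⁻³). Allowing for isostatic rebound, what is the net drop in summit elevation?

0.294 km

Rebound u = e ρ_c/ρ_m = 1.64 km × 2.66/3.24 = 1.346 km.
Net surface drop = e − u = 1.64 km − 1.346 km = e (ρ_m − ρ_c)/ρ_m = 0.294 km.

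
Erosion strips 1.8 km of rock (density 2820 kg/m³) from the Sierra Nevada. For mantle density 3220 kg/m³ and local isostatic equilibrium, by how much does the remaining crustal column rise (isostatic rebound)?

Unloading: uplift u = e ρ_c/ρ_m = 1.8 km × 2820/3220 = 1.58 km.

1.58 km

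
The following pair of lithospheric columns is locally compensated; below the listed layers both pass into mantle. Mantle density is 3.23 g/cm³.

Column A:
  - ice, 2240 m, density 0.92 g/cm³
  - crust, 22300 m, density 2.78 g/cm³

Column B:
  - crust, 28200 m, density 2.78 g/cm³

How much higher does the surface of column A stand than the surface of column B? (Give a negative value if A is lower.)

780 m

For any compensation level in the mantle, the mantle terms cancel and isostasy reduces to e = (Σt_A − Σt_B) − (Σ(ρt)_A − Σ(ρt)_B) / ρ_m.
Σt_A = 24540 m; Σt_B = 28200 m; Σ(ρt)_A = 64054.8; Σ(ρt)_B = 78396 (in m·g/cm³).
e = (24540 − 28200) − (64054.8 − 78396) / 3.23 = 780 m.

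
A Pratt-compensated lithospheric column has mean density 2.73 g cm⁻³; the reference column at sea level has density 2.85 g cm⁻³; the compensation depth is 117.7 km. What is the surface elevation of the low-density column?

ρ_ref D = ρ (D + h) → h = D (ρ_ref − ρ)/ρ.
h = 117.7 km × (2.85 − 2.73)/2.73 = 5.17 km.

5.17 km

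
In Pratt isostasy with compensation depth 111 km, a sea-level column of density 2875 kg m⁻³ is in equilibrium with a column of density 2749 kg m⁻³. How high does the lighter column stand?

5.09 km

ρ_ref D = ρ (D + h) → h = D (ρ_ref − ρ)/ρ.
h = 111 km × (2875 − 2749)/2749 = 5.09 km.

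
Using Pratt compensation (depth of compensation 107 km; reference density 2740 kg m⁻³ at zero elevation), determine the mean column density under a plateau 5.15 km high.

Pratt balance: ρ_ref D = ρ (D + h).
ρ = ρ_ref D/(D + h) = 2740 × 107 km/(107 km + 5.15 km) = 2610 kg m⁻³.

2610 kg m⁻³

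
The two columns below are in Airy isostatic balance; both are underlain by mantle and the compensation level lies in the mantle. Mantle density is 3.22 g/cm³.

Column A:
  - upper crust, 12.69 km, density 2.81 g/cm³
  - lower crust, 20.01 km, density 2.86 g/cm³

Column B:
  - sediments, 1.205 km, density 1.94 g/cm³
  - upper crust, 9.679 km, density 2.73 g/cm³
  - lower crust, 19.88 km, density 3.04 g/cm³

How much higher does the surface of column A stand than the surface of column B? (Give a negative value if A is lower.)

0.79 km

For any compensation level in the mantle, the mantle terms cancel and isostasy reduces to e = (Σt_A − Σt_B) − (Σ(ρt)_A − Σ(ρt)_B) / ρ_m.
Σt_A = 32.7 km; Σt_B = 30.764 km; Σ(ρt)_A = 92.8875; Σ(ρt)_B = 89.19657 (in km·g/cm³).
e = (32.7 − 30.764) − (92.8875 − 89.19657) / 3.22 = 0.79 km.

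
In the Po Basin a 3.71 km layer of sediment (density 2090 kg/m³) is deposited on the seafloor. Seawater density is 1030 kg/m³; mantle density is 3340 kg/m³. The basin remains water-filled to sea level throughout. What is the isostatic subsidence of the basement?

Submarine loading: the sediment displaces seawater, and the subsidence is in turn flooded, so s (ρ_m − ρ_w) = t (ρ_sed − ρ_w).
s = 3.71 km × (2090 − 1030) / (3340 − 1030) = 1.7 km.

1.7 km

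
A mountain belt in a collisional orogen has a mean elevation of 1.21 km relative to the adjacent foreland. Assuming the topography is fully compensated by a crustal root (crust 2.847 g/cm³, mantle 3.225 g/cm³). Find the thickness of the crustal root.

For local isostatic compensation: the weight of the topography is balanced by the buoyancy of the root, ρ_c h = (ρ_m − ρ_c) r.
r = h · ρ_c / (ρ_m − ρ_c) = 1.21 km × 2.847 / (3.225 − 2.847) = 9.11 km.

9.11 km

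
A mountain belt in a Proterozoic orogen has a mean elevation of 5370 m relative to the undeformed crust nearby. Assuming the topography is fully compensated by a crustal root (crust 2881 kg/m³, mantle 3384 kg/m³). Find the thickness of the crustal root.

Equating mass per unit area of the two columns: the weight of the topography is balanced by the buoyancy of the root, ρ_c h = (ρ_m − ρ_c) r.
r = h · ρ_c / (ρ_m − ρ_c) = 5370 m × 2881 / (3384 − 2881) = 30800 m.

30800 m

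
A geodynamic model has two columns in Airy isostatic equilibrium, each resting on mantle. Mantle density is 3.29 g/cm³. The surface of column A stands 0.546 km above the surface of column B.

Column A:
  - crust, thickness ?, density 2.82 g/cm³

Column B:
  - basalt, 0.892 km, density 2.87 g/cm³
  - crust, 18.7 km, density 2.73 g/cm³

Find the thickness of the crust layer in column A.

Take the compensation level at the base of the deeper column (depth z_c below the surface of column A) and equate Σ ρ_i t_i down to z_c; mantle fills any gap and the z_c terms cancel.
Column A: x×2.82 + (z_c − 0 − x)×3.29
Column B: 0.546×0 + 0.892×2.87 + 18.7×2.73 + (z_c − 0.546 − 19.592)×3.29
The z_c×3.29 term appears on both sides and cancels. Collect the known terms of each column as K = Σ(ρt)_known − 3.29 × (depth of known layers): K_A = 0 − 3.29×0 = 0; K_B = 53.61104 − 3.29×(0.546 + 19.592) = −12.64298.
Balance: K_A − x×(3.29 − 2.82) = K_B, so x = (K_A − K_B)/(3.29 − 2.82) = 12.643/0.47 = 26.9 km.

26.9 km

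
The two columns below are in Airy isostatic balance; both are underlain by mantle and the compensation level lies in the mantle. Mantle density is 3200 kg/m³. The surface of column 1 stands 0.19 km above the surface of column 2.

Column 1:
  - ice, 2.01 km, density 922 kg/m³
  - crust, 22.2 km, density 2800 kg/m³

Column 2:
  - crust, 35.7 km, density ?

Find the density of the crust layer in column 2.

2840 kg/m³

Take the compensation level at the base of the deeper column (depth z_c below the surface of column 1) and equate Σ ρ_i t_i down to z_c; mantle fills any gap and the z_c terms cancel.
Column 1: 2.01×922 + 22.2×2800 + (z_c − 24.21)×3200
Column 2: 0.19×0 + 35.7×ρ + (z_c − 0.19 − 35.7)×3200
The z_c×3200 term appears on both sides and cancels. Collect the known terms of each column as K = Σ(ρt)_known − 3200 × (depth of known layers): K_1 = 64013.22 − 3200×24.21 = −13458.78; K_2 = 0 − 3200×(0.19 + 35.7) = −114848.
Balance: K_1 = K_2 + 35.7×ρ, so ρ = (K_1 − K_2)/35.7 = 101389/35.7 = 2840 kg/m³.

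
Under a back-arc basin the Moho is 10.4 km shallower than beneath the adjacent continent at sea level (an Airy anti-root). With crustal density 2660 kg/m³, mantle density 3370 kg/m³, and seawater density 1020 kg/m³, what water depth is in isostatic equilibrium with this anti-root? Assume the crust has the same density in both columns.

4.5 km

Replacing a thickness d of crust by seawater at the top must be balanced by replacing crust with mantle at the base: d (ρ_c − ρ_w) = a (ρ_m − ρ_c).
d = a (ρ_m − ρ_c)/(ρ_c − ρ_w) = 10.4 km × 710/1640 = 4.5 km.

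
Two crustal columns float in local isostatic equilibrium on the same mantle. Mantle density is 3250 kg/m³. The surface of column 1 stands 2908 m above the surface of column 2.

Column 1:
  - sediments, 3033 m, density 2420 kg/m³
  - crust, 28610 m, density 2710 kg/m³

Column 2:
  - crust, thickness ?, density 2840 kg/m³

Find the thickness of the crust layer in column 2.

Take the compensation level at the base of the deeper column (depth z_c below the surface of column 1) and equate Σ ρ_i t_i down to z_c; mantle fills any gap and the z_c terms cancel.
Column 1: 3033×2420 + 28610×2710 + (z_c − 31643)×3250
Column 2: 2908×0 + x×2840 + (z_c − 2908 − 0 − x)×3250
The z_c×3250 term appears on both sides and cancels. Collect the known terms of each column as K = Σ(ρt)_known − 3250 × (depth of known layers): K_1 = 84872960 − 3250×31643 = −17966790; K_2 = 0 − 3250×(2908 + 0) = −9451000.
Balance: K_1 = K_2 − x×(3250 − 2840), so x = (K_2 − K_1)/(3250 − 2840) = 8515790/410 = 20800 m.

20800 m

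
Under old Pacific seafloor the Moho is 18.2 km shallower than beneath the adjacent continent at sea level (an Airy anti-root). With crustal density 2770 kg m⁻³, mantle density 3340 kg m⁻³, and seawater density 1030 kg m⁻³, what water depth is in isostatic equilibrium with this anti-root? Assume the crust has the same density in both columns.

5.96 km

Replacing a thickness d of crust by seawater at the top must be balanced by replacing crust with mantle at the base: d (ρ_c − ρ_w) = a (ρ_m − ρ_c).
d = a (ρ_m − ρ_c)/(ρ_c − ρ_w) = 18.2 km × 570/1740 = 5.96 km.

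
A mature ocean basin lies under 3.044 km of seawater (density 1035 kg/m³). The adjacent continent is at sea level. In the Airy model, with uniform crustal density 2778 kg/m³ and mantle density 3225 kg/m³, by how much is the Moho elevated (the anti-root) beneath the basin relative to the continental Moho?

Balancing pressure at the compensation depth: replacing crust with seawater at the top is compensated by replacing crust with mantle at the base: d (ρ_c − ρ_w) = a (ρ_m − ρ_c).
a = d (ρ_c − ρ_w)/(ρ_m − ρ_c) = 3.044 km × 1743/447 = 11.9 km.

11.9 km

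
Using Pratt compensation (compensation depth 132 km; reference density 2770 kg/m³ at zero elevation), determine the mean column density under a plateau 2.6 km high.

Pratt balance: ρ_ref D = ρ (D + h).
ρ = ρ_ref D/(D + h) = 2770 × 132 km/(132 km + 2.6 km) = 2720 kg/m³.

2720 kg/m³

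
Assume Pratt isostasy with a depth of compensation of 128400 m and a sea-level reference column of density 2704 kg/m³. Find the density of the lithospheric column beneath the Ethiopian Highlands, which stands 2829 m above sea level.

2650 kg/m³

Pratt balance: ρ_ref D = ρ (D + h).
ρ = ρ_ref D/(D + h) = 2704 × 128400 m/(128400 m + 2829 m) = 2650 kg/m³.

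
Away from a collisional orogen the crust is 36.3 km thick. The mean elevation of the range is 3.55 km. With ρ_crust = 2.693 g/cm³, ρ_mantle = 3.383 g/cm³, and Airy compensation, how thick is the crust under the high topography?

Root depth r = h ρ_c / (ρ_m − ρ_c) = 3.55 km × 2.693 / 0.69 = 13.86 km.
Total thickness = T + h + r = 36.3 km + 3.55 km + 13.86 km = 53.7 km.

53.7 km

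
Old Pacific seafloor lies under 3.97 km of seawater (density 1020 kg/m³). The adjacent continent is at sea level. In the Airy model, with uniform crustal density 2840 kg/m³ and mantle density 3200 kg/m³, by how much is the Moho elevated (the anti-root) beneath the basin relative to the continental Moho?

Equating mass per unit area of the two columns: replacing crust with seawater at the top is compensated by replacing crust with mantle at the base: d (ρ_c − ρ_w) = a (ρ_m − ρ_c).
a = d (ρ_c − ρ_w)/(ρ_m − ρ_c) = 3.97 km × 1820/360 = 20.1 km.

20.1 km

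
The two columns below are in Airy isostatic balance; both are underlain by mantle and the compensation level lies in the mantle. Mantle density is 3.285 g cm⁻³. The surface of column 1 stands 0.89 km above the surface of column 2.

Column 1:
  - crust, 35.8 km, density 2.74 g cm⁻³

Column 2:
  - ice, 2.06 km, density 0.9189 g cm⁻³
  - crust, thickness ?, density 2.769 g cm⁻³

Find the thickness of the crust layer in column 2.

22.7 km

Take the compensation level at the base of the deeper column (depth z_c below the surface of column 1) and equate Σ ρ_i t_i down to z_c; mantle fills any gap and the z_c terms cancel.
Column 1: 35.8×2.74 + (z_c − 35.8)×3.285
Column 2: 0.89×0 + 2.06×0.9189 + x×2.769 + (z_c − 0.89 − 2.06 − x)×3.285
The z_c×3.285 term appears on both sides and cancels. Collect the known terms of each column as K = Σ(ρt)_known − 3.285 × (depth of known layers): K_1 = 98.092 − 3.285×35.8 = −19.511; K_2 = 1.892934 − 3.285×(0.89 + 2.06) = −7.797816.
Balance: K_1 = K_2 − x×(3.285 − 2.769), so x = (K_2 − K_1)/(3.285 − 2.769) = 11.7132/0.516 = 22.7 km.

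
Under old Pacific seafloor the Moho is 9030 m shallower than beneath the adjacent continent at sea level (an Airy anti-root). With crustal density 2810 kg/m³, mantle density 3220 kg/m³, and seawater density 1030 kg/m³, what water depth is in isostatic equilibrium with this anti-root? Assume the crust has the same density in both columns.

2080 m

Replacing a thickness d of crust by seawater at the top must be balanced by replacing crust with mantle at the base: d (ρ_c − ρ_w) = a (ρ_m − ρ_c).
d = a (ρ_m − ρ_c)/(ρ_c − ρ_w) = 9030 m × 410/1780 = 2080 m.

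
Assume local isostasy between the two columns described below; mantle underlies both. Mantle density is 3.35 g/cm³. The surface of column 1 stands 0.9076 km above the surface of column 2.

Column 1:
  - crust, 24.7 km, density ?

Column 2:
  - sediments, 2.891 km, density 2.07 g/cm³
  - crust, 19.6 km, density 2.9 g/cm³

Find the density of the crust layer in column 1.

2.72 g/cm³

Take the compensation level at the base of the deeper column (depth z_c below the surface of column 1) and equate Σ ρ_i t_i down to z_c; mantle fills any gap and the z_c terms cancel.
Column 1: 24.7×ρ + (z_c − 24.7)×3.35
Column 2: 0.9076×0 + 2.891×2.07 + 19.6×2.9 + (z_c − 0.9076 − 22.491)×3.35
The z_c×3.35 term appears on both sides and cancels. Collect the known terms of each column as K = Σ(ρt)_known − 3.35 × (depth of known layers): K_1 = 0 − 3.35×24.7 = −82.745; K_2 = 62.82437 − 3.35×(0.9076 + 22.491) = −15.56094.
Balance: K_1 + 24.7×ρ = K_2, so ρ = (K_2 − K_1)/24.7 = 67.1841/24.7 = 2.72 g/cm³.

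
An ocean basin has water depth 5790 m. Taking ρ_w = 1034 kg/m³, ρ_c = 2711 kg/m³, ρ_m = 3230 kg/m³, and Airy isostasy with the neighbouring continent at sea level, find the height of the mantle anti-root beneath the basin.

18700 m

Isostatic balance requires: replacing crust with seawater at the top is compensated by replacing crust with mantle at the base: d (ρ_c − ρ_w) = a (ρ_m − ρ_c).
a = d (ρ_c − ρ_w)/(ρ_m − ρ_c) = 5790 m × 1677/519 = 18700 m.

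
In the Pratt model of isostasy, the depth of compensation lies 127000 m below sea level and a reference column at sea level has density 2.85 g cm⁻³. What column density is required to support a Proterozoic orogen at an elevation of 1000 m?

Pratt balance: ρ_ref D = ρ (D + h).
ρ = ρ_ref D/(D + h) = 2.85 × 127000 m/(127000 m + 1000 m) = 2.83 g cm⁻³.

2.83 g cm⁻³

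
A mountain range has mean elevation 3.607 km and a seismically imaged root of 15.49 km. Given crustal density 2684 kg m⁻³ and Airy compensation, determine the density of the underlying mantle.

3310 kg m⁻³

Airy balance: ρ_c h = (ρ_m − ρ_c) r → ρ_m = ρ_c (1 + h/r).
ρ_m = 2684 × (1 + 3.607 km/15.49 km) = 3310 kg m⁻³.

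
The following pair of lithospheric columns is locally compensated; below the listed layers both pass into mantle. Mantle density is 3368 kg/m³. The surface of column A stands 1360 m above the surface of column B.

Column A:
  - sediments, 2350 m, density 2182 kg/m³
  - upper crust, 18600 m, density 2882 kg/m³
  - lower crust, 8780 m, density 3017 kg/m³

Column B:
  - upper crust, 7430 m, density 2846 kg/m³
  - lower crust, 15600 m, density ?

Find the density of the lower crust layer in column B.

2950 kg/m³

Take the compensation level at the base of the deeper column (depth z_c below the surface of column A) and equate Σ ρ_i t_i down to z_c; mantle fills any gap and the z_c terms cancel.
Column A: 2350×2182 + 18600×2882 + 8780×3017 + (z_c − 29730)×3368
Column B: 1360×0 + 7430×2846 + 15600×ρ + (z_c − 1360 − 23030)×3368
The z_c×3368 term appears on both sides and cancels. Collect the known terms of each column as K = Σ(ρt)_known − 3368 × (depth of known layers): K_A = 85222160 − 3368×29730 = −14908480; K_B = 21145780 − 3368×(1360 + 23030) = −60999740.
Balance: K_A = K_B + 15600×ρ, so ρ = (K_A − K_B)/15600 = 46091300/15600 = 2950 kg/m³.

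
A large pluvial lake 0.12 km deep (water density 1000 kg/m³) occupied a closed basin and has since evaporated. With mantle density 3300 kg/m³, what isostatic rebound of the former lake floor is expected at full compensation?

u = d ρ_w/ρ_m = 0.12 km × 1000/3300 = 0.0364 km.

0.0364 km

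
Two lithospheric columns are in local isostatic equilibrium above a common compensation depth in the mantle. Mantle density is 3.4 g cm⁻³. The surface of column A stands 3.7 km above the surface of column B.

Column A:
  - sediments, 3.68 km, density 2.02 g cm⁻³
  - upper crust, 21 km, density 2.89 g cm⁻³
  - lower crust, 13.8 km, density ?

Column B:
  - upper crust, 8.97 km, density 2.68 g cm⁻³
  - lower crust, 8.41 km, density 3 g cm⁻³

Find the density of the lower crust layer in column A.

Take the compensation level at the base of the deeper column (depth z_c below the surface of column A) and equate Σ ρ_i t_i down to z_c; mantle fills any gap and the z_c terms cancel.
Column A: 3.68×2.02 + 21×2.89 + 13.8×ρ + (z_c − 38.48)×3.4
Column B: 3.7×0 + 8.97×2.68 + 8.41×3 + (z_c − 3.7 − 17.38)×3.4
The z_c×3.4 term appears on both sides and cancels. Collect the known terms of each column as K = Σ(ρt)_known − 3.4 × (depth of known layers): K_A = 68.1236 − 3.4×38.48 = −62.7084; K_B = 49.2696 − 3.4×(3.7 + 17.38) = −22.4024.
Balance: K_A + 13.8×ρ = K_B, so ρ = (K_B − K_A)/13.8 = 40.306/13.8 = 2.92 g cm⁻³.

2.92 g cm⁻³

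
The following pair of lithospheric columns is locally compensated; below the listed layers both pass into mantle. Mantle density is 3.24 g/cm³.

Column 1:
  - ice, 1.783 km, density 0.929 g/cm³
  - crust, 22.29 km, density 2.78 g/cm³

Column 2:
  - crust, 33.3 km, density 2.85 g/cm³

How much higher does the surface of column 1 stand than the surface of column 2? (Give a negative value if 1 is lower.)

For any compensation level in the mantle, the mantle terms cancel and isostasy reduces to e = (Σt_1 − Σt_2) − (Σ(ρt)_1 − Σ(ρt)_2) / ρ_m.
Σt_1 = 24.073 km; Σt_2 = 33.3 km; Σ(ρt)_1 = 63.622607; Σ(ρt)_2 = 94.905 (in km·g/cm³).
e = (24.073 − 33.3) − (63.622607 − 94.905) / 3.24 = 0.428 km.

0.428 km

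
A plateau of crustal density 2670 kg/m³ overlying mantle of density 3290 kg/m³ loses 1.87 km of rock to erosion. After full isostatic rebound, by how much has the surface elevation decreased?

0.352 km

Rebound u = e ρ_c/ρ_m = 1.87 km × 2670/3290 = 1.518 km.
Net surface drop = e − u = 1.87 km − 1.518 km = e (ρ_m − ρ_c)/ρ_m = 0.352 km.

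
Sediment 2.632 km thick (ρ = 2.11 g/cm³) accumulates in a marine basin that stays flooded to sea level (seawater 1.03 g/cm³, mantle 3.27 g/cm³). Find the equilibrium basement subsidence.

Submarine loading: the sediment displaces seawater, and the subsidence is in turn flooded, so s (ρ_m − ρ_w) = t (ρ_sed − ρ_w).
s = 2.632 km × (2.11 − 1.03) / (3.27 − 1.03) = 1.27 km.

1.27 km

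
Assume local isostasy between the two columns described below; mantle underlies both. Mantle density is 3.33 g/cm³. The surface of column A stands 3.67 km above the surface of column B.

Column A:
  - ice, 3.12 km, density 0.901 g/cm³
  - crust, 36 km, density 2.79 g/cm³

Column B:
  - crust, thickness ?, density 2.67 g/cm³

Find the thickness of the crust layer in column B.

Take the compensation level at the base of the deeper column (depth z_c below the surface of column A) and equate Σ ρ_i t_i down to z_c; mantle fills any gap and the z_c terms cancel.
Column A: 3.12×0.901 + 36×2.79 + (z_c − 39.12)×3.33
Column B: 3.67×0 + x×2.67 + (z_c − 3.67 − 0 − x)×3.33
The z_c×3.33 term appears on both sides and cancels. Collect the known terms of each column as K = Σ(ρt)_known − 3.33 × (depth of known layers): K_A = 103.25112 − 3.33×39.12 = −27.01848; K_B = 0 − 3.33×(3.67 + 0) = −12.2211.
Balance: K_A = K_B − x×(3.33 − 2.67), so x = (K_B − K_A)/(3.33 − 2.67) = 14.7974/0.66 = 22.4 km.

22.4 km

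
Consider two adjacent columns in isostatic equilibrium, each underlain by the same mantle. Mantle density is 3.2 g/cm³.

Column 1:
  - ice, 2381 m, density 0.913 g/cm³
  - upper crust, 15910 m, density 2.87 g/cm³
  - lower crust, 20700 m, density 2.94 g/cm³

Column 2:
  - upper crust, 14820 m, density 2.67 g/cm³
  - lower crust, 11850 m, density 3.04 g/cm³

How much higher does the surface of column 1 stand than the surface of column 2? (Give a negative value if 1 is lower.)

For any compensation level in the mantle, the mantle terms cancel and isostasy reduces to e = (Σt_1 − Σt_2) − (Σ(ρt)_1 − Σ(ρt)_2) / ρ_m.
Σt_1 = 38991 m; Σt_2 = 26670 m; Σ(ρt)_1 = 108693.553; Σ(ρt)_2 = 75593.4 (in m·g/cm³).
e = (38991 − 26670) − (108693.553 − 75593.4) / 3.2 = 1980 m.

1980 m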